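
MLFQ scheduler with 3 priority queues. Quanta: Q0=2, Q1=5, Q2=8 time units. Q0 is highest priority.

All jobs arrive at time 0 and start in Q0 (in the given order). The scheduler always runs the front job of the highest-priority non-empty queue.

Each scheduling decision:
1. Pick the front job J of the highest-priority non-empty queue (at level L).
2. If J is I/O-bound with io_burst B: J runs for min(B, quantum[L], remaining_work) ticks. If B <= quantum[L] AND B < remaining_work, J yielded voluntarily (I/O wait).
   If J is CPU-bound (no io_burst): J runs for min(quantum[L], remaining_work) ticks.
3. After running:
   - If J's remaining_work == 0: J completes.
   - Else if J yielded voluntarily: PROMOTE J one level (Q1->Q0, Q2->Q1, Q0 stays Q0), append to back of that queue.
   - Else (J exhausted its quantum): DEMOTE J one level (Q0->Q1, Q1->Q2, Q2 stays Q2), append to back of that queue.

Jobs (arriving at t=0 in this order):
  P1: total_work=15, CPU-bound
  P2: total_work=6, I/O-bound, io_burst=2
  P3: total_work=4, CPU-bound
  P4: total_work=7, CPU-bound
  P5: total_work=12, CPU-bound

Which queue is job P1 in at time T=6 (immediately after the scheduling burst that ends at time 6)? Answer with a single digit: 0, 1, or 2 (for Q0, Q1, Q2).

t=0-2: P1@Q0 runs 2, rem=13, quantum used, demote→Q1. Q0=[P2,P3,P4,P5] Q1=[P1] Q2=[]
t=2-4: P2@Q0 runs 2, rem=4, I/O yield, promote→Q0. Q0=[P3,P4,P5,P2] Q1=[P1] Q2=[]
t=4-6: P3@Q0 runs 2, rem=2, quantum used, demote→Q1. Q0=[P4,P5,P2] Q1=[P1,P3] Q2=[]
t=6-8: P4@Q0 runs 2, rem=5, quantum used, demote→Q1. Q0=[P5,P2] Q1=[P1,P3,P4] Q2=[]
t=8-10: P5@Q0 runs 2, rem=10, quantum used, demote→Q1. Q0=[P2] Q1=[P1,P3,P4,P5] Q2=[]
t=10-12: P2@Q0 runs 2, rem=2, I/O yield, promote→Q0. Q0=[P2] Q1=[P1,P3,P4,P5] Q2=[]
t=12-14: P2@Q0 runs 2, rem=0, completes. Q0=[] Q1=[P1,P3,P4,P5] Q2=[]
t=14-19: P1@Q1 runs 5, rem=8, quantum used, demote→Q2. Q0=[] Q1=[P3,P4,P5] Q2=[P1]
t=19-21: P3@Q1 runs 2, rem=0, completes. Q0=[] Q1=[P4,P5] Q2=[P1]
t=21-26: P4@Q1 runs 5, rem=0, completes. Q0=[] Q1=[P5] Q2=[P1]
t=26-31: P5@Q1 runs 5, rem=5, quantum used, demote→Q2. Q0=[] Q1=[] Q2=[P1,P5]
t=31-39: P1@Q2 runs 8, rem=0, completes. Q0=[] Q1=[] Q2=[P5]
t=39-44: P5@Q2 runs 5, rem=0, completes. Q0=[] Q1=[] Q2=[]

Answer: 1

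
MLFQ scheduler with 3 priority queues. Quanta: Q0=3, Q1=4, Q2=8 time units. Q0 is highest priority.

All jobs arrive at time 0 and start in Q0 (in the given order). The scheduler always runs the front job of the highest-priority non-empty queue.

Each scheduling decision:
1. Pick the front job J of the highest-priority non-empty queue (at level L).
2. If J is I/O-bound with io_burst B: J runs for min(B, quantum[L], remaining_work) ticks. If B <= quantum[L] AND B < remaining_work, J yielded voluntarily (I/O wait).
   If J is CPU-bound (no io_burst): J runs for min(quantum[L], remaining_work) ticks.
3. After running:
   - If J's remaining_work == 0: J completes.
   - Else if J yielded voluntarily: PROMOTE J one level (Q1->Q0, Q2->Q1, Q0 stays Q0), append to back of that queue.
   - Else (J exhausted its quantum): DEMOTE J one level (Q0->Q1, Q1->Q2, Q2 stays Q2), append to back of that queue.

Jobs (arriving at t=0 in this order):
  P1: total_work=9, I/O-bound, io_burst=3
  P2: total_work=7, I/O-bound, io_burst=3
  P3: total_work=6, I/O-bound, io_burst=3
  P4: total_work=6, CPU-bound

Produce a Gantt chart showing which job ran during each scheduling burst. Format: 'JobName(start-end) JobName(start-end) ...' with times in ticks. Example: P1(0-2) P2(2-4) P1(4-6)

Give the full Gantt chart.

t=0-3: P1@Q0 runs 3, rem=6, I/O yield, promote→Q0. Q0=[P2,P3,P4,P1] Q1=[] Q2=[]
t=3-6: P2@Q0 runs 3, rem=4, I/O yield, promote→Q0. Q0=[P3,P4,P1,P2] Q1=[] Q2=[]
t=6-9: P3@Q0 runs 3, rem=3, I/O yield, promote→Q0. Q0=[P4,P1,P2,P3] Q1=[] Q2=[]
t=9-12: P4@Q0 runs 3, rem=3, quantum used, demote→Q1. Q0=[P1,P2,P3] Q1=[P4] Q2=[]
t=12-15: P1@Q0 runs 3, rem=3, I/O yield, promote→Q0. Q0=[P2,P3,P1] Q1=[P4] Q2=[]
t=15-18: P2@Q0 runs 3, rem=1, I/O yield, promote→Q0. Q0=[P3,P1,P2] Q1=[P4] Q2=[]
t=18-21: P3@Q0 runs 3, rem=0, completes. Q0=[P1,P2] Q1=[P4] Q2=[]
t=21-24: P1@Q0 runs 3, rem=0, completes. Q0=[P2] Q1=[P4] Q2=[]
t=24-25: P2@Q0 runs 1, rem=0, completes. Q0=[] Q1=[P4] Q2=[]
t=25-28: P4@Q1 runs 3, rem=0, completes. Q0=[] Q1=[] Q2=[]

Answer: P1(0-3) P2(3-6) P3(6-9) P4(9-12) P1(12-15) P2(15-18) P3(18-21) P1(21-24) P2(24-25) P4(25-28)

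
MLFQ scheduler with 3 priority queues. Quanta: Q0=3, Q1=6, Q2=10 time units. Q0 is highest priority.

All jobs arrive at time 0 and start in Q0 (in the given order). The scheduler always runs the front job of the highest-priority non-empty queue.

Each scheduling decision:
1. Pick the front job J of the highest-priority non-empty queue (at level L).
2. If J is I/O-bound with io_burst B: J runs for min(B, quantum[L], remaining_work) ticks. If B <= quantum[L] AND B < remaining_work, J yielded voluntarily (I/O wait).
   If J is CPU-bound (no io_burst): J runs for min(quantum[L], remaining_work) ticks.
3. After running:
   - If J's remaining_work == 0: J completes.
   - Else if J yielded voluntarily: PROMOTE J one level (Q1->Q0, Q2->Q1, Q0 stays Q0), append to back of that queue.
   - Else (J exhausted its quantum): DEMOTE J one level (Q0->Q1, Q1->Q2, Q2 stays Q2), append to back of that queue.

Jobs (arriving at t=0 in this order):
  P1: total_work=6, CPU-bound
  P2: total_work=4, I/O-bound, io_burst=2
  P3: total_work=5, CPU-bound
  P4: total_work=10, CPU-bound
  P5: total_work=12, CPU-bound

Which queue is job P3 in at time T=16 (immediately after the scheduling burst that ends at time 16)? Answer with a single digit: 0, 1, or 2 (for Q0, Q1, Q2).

t=0-3: P1@Q0 runs 3, rem=3, quantum used, demote→Q1. Q0=[P2,P3,P4,P5] Q1=[P1] Q2=[]
t=3-5: P2@Q0 runs 2, rem=2, I/O yield, promote→Q0. Q0=[P3,P4,P5,P2] Q1=[P1] Q2=[]
t=5-8: P3@Q0 runs 3, rem=2, quantum used, demote→Q1. Q0=[P4,P5,P2] Q1=[P1,P3] Q2=[]
t=8-11: P4@Q0 runs 3, rem=7, quantum used, demote→Q1. Q0=[P5,P2] Q1=[P1,P3,P4] Q2=[]
t=11-14: P5@Q0 runs 3, rem=9, quantum used, demote→Q1. Q0=[P2] Q1=[P1,P3,P4,P5] Q2=[]
t=14-16: P2@Q0 runs 2, rem=0, completes. Q0=[] Q1=[P1,P3,P4,P5] Q2=[]
t=16-19: P1@Q1 runs 3, rem=0, completes. Q0=[] Q1=[P3,P4,P5] Q2=[]
t=19-21: P3@Q1 runs 2, rem=0, completes. Q0=[] Q1=[P4,P5] Q2=[]
t=21-27: P4@Q1 runs 6, rem=1, quantum used, demote→Q2. Q0=[] Q1=[P5] Q2=[P4]
t=27-33: P5@Q1 runs 6, rem=3, quantum used, demote→Q2. Q0=[] Q1=[] Q2=[P4,P5]
t=33-34: P4@Q2 runs 1, rem=0, completes. Q0=[] Q1=[] Q2=[P5]
t=34-37: P5@Q2 runs 3, rem=0, completes. Q0=[] Q1=[] Q2=[]

Answer: 1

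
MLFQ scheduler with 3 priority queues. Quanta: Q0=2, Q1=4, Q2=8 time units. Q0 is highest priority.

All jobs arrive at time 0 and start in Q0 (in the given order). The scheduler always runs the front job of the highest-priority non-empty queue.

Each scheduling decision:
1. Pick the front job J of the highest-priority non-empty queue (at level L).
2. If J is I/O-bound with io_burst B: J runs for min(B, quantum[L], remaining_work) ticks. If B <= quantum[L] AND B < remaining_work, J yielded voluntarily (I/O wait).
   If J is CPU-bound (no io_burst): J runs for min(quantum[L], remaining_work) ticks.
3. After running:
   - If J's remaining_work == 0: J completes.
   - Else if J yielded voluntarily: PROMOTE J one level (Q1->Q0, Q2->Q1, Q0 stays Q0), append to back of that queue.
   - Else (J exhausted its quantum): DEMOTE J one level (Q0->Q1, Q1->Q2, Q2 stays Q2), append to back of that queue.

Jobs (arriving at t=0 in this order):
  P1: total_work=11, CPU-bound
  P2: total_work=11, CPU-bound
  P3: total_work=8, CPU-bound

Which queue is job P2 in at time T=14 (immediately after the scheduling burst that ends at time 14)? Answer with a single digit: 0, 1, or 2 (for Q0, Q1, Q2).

t=0-2: P1@Q0 runs 2, rem=9, quantum used, demote→Q1. Q0=[P2,P3] Q1=[P1] Q2=[]
t=2-4: P2@Q0 runs 2, rem=9, quantum used, demote→Q1. Q0=[P3] Q1=[P1,P2] Q2=[]
t=4-6: P3@Q0 runs 2, rem=6, quantum used, demote→Q1. Q0=[] Q1=[P1,P2,P3] Q2=[]
t=6-10: P1@Q1 runs 4, rem=5, quantum used, demote→Q2. Q0=[] Q1=[P2,P3] Q2=[P1]
t=10-14: P2@Q1 runs 4, rem=5, quantum used, demote→Q2. Q0=[] Q1=[P3] Q2=[P1,P2]
t=14-18: P3@Q1 runs 4, rem=2, quantum used, demote→Q2. Q0=[] Q1=[] Q2=[P1,P2,P3]
t=18-23: P1@Q2 runs 5, rem=0, completes. Q0=[] Q1=[] Q2=[P2,P3]
t=23-28: P2@Q2 runs 5, rem=0, completes. Q0=[] Q1=[] Q2=[P3]
t=28-30: P3@Q2 runs 2, rem=0, completes. Q0=[] Q1=[] Q2=[]

Answer: 2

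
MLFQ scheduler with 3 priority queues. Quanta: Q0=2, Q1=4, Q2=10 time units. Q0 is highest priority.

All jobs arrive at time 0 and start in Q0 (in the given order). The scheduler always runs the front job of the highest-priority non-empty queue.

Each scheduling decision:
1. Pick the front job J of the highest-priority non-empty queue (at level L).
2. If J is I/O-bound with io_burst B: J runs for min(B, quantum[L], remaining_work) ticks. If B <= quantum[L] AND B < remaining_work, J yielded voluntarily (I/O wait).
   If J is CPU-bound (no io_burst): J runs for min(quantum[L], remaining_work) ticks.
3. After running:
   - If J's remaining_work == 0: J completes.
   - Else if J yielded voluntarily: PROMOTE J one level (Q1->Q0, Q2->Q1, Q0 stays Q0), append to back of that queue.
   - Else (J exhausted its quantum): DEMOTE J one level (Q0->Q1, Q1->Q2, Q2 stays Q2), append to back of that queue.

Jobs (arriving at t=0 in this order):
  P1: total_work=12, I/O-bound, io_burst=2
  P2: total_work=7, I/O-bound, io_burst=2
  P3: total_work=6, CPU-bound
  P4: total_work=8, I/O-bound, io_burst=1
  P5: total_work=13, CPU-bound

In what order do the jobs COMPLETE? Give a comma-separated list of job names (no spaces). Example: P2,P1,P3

t=0-2: P1@Q0 runs 2, rem=10, I/O yield, promote→Q0. Q0=[P2,P3,P4,P5,P1] Q1=[] Q2=[]
t=2-4: P2@Q0 runs 2, rem=5, I/O yield, promote→Q0. Q0=[P3,P4,P5,P1,P2] Q1=[] Q2=[]
t=4-6: P3@Q0 runs 2, rem=4, quantum used, demote→Q1. Q0=[P4,P5,P1,P2] Q1=[P3] Q2=[]
t=6-7: P4@Q0 runs 1, rem=7, I/O yield, promote→Q0. Q0=[P5,P1,P2,P4] Q1=[P3] Q2=[]
t=7-9: P5@Q0 runs 2, rem=11, quantum used, demote→Q1. Q0=[P1,P2,P4] Q1=[P3,P5] Q2=[]
t=9-11: P1@Q0 runs 2, rem=8, I/O yield, promote→Q0. Q0=[P2,P4,P1] Q1=[P3,P5] Q2=[]
t=11-13: P2@Q0 runs 2, rem=3, I/O yield, promote→Q0. Q0=[P4,P1,P2] Q1=[P3,P5] Q2=[]
t=13-14: P4@Q0 runs 1, rem=6, I/O yield, promote→Q0. Q0=[P1,P2,P4] Q1=[P3,P5] Q2=[]
t=14-16: P1@Q0 runs 2, rem=6, I/O yield, promote→Q0. Q0=[P2,P4,P1] Q1=[P3,P5] Q2=[]
t=16-18: P2@Q0 runs 2, rem=1, I/O yield, promote→Q0. Q0=[P4,P1,P2] Q1=[P3,P5] Q2=[]
t=18-19: P4@Q0 runs 1, rem=5, I/O yield, promote→Q0. Q0=[P1,P2,P4] Q1=[P3,P5] Q2=[]
t=19-21: P1@Q0 runs 2, rem=4, I/O yield, promote→Q0. Q0=[P2,P4,P1] Q1=[P3,P5] Q2=[]
t=21-22: P2@Q0 runs 1, rem=0, completes. Q0=[P4,P1] Q1=[P3,P5] Q2=[]
t=22-23: P4@Q0 runs 1, rem=4, I/O yield, promote→Q0. Q0=[P1,P4] Q1=[P3,P5] Q2=[]
t=23-25: P1@Q0 runs 2, rem=2, I/O yield, promote→Q0. Q0=[P4,P1] Q1=[P3,P5] Q2=[]
t=25-26: P4@Q0 runs 1, rem=3, I/O yield, promote→Q0. Q0=[P1,P4] Q1=[P3,P5] Q2=[]
t=26-28: P1@Q0 runs 2, rem=0, completes. Q0=[P4] Q1=[P3,P5] Q2=[]
t=28-29: P4@Q0 runs 1, rem=2, I/O yield, promote→Q0. Q0=[P4] Q1=[P3,P5] Q2=[]
t=29-30: P4@Q0 runs 1, rem=1, I/O yield, promote→Q0. Q0=[P4] Q1=[P3,P5] Q2=[]
t=30-31: P4@Q0 runs 1, rem=0, completes. Q0=[] Q1=[P3,P5] Q2=[]
t=31-35: P3@Q1 runs 4, rem=0, completes. Q0=[] Q1=[P5] Q2=[]
t=35-39: P5@Q1 runs 4, rem=7, quantum used, demote→Q2. Q0=[] Q1=[] Q2=[P5]
t=39-46: P5@Q2 runs 7, rem=0, completes. Q0=[] Q1=[] Q2=[]

Answer: P2,P1,P4,P3,P5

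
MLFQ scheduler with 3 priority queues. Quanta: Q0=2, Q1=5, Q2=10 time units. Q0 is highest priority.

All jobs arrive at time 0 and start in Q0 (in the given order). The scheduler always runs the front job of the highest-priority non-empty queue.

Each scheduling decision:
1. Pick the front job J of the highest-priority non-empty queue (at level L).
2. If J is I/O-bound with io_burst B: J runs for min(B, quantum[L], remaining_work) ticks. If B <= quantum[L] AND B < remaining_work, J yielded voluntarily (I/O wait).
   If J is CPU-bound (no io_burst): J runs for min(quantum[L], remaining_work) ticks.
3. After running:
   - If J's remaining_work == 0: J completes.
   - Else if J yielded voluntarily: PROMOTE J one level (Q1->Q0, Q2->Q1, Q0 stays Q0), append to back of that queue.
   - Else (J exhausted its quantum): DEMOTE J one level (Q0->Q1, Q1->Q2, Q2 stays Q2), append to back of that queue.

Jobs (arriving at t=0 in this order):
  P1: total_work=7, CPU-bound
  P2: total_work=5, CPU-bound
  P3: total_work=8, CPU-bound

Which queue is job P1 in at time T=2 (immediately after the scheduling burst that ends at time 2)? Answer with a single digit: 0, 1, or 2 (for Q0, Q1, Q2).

t=0-2: P1@Q0 runs 2, rem=5, quantum used, demote→Q1. Q0=[P2,P3] Q1=[P1] Q2=[]
t=2-4: P2@Q0 runs 2, rem=3, quantum used, demote→Q1. Q0=[P3] Q1=[P1,P2] Q2=[]
t=4-6: P3@Q0 runs 2, rem=6, quantum used, demote→Q1. Q0=[] Q1=[P1,P2,P3] Q2=[]
t=6-11: P1@Q1 runs 5, rem=0, completes. Q0=[] Q1=[P2,P3] Q2=[]
t=11-14: P2@Q1 runs 3, rem=0, completes. Q0=[] Q1=[P3] Q2=[]
t=14-19: P3@Q1 runs 5, rem=1, quantum used, demote→Q2. Q0=[] Q1=[] Q2=[P3]
t=19-20: P3@Q2 runs 1, rem=0, completes. Q0=[] Q1=[] Q2=[]

Answer: 1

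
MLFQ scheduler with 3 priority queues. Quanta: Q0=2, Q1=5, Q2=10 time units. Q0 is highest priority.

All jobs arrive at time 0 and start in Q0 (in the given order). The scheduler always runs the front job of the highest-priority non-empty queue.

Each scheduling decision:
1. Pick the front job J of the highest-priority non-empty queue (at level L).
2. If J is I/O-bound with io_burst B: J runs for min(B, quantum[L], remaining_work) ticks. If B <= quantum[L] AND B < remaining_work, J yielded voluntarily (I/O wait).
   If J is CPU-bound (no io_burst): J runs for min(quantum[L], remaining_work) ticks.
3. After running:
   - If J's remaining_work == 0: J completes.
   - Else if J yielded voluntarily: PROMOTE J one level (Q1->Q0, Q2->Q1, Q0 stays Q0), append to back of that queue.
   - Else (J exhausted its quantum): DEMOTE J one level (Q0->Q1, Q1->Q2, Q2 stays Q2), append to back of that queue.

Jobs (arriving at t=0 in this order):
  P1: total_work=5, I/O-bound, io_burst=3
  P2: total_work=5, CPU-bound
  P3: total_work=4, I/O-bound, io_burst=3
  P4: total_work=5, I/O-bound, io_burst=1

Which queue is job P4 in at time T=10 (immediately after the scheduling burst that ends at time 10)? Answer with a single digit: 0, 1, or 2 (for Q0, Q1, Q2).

t=0-2: P1@Q0 runs 2, rem=3, quantum used, demote→Q1. Q0=[P2,P3,P4] Q1=[P1] Q2=[]
t=2-4: P2@Q0 runs 2, rem=3, quantum used, demote→Q1. Q0=[P3,P4] Q1=[P1,P2] Q2=[]
t=4-6: P3@Q0 runs 2, rem=2, quantum used, demote→Q1. Q0=[P4] Q1=[P1,P2,P3] Q2=[]
t=6-7: P4@Q0 runs 1, rem=4, I/O yield, promote→Q0. Q0=[P4] Q1=[P1,P2,P3] Q2=[]
t=7-8: P4@Q0 runs 1, rem=3, I/O yield, promote→Q0. Q0=[P4] Q1=[P1,P2,P3] Q2=[]
t=8-9: P4@Q0 runs 1, rem=2, I/O yield, promote→Q0. Q0=[P4] Q1=[P1,P2,P3] Q2=[]
t=9-10: P4@Q0 runs 1, rem=1, I/O yield, promote→Q0. Q0=[P4] Q1=[P1,P2,P3] Q2=[]
t=10-11: P4@Q0 runs 1, rem=0, completes. Q0=[] Q1=[P1,P2,P3] Q2=[]
t=11-14: P1@Q1 runs 3, rem=0, completes. Q0=[] Q1=[P2,P3] Q2=[]
t=14-17: P2@Q1 runs 3, rem=0, completes. Q0=[] Q1=[P3] Q2=[]
t=17-19: P3@Q1 runs 2, rem=0, completes. Q0=[] Q1=[] Q2=[]

Answer: 0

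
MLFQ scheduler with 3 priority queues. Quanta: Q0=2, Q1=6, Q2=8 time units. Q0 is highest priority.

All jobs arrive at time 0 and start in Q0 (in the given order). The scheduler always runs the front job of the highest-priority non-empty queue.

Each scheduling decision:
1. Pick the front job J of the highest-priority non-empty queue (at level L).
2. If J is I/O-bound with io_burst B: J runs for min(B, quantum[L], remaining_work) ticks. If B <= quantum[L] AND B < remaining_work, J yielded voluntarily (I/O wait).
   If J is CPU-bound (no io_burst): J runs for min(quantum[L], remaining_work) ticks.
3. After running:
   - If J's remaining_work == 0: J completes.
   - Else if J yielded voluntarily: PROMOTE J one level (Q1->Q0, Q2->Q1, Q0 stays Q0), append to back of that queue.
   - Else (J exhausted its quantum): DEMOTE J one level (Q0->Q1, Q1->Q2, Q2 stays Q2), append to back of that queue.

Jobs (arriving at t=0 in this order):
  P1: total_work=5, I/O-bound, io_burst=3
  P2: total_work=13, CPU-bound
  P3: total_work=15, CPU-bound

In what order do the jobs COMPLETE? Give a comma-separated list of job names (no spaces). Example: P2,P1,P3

t=0-2: P1@Q0 runs 2, rem=3, quantum used, demote→Q1. Q0=[P2,P3] Q1=[P1] Q2=[]
t=2-4: P2@Q0 runs 2, rem=11, quantum used, demote→Q1. Q0=[P3] Q1=[P1,P2] Q2=[]
t=4-6: P3@Q0 runs 2, rem=13, quantum used, demote→Q1. Q0=[] Q1=[P1,P2,P3] Q2=[]
t=6-9: P1@Q1 runs 3, rem=0, completes. Q0=[] Q1=[P2,P3] Q2=[]
t=9-15: P2@Q1 runs 6, rem=5, quantum used, demote→Q2. Q0=[] Q1=[P3] Q2=[P2]
t=15-21: P3@Q1 runs 6, rem=7, quantum used, demote→Q2. Q0=[] Q1=[] Q2=[P2,P3]
t=21-26: P2@Q2 runs 5, rem=0, completes. Q0=[] Q1=[] Q2=[P3]
t=26-33: P3@Q2 runs 7, rem=0, completes. Q0=[] Q1=[] Q2=[]

Answer: P1,P2,P3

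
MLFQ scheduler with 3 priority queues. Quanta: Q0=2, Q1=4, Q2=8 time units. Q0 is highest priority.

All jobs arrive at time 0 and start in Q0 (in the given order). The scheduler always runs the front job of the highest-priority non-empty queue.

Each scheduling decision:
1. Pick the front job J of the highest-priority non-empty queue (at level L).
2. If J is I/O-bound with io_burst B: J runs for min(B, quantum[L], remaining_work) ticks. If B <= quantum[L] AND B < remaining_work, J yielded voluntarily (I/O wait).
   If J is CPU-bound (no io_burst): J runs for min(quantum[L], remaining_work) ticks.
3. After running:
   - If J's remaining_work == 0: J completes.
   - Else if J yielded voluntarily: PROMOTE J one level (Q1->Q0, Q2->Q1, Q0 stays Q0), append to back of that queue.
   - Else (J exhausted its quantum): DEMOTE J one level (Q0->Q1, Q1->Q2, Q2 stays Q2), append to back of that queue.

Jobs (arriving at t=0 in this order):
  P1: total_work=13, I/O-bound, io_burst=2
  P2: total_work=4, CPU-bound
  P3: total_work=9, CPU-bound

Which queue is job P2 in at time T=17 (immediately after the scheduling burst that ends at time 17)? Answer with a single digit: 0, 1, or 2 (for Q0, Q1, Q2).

Answer: 1

Derivation:
t=0-2: P1@Q0 runs 2, rem=11, I/O yield, promote→Q0. Q0=[P2,P3,P1] Q1=[] Q2=[]
t=2-4: P2@Q0 runs 2, rem=2, quantum used, demote→Q1. Q0=[P3,P1] Q1=[P2] Q2=[]
t=4-6: P3@Q0 runs 2, rem=7, quantum used, demote→Q1. Q0=[P1] Q1=[P2,P3] Q2=[]
t=6-8: P1@Q0 runs 2, rem=9, I/O yield, promote→Q0. Q0=[P1] Q1=[P2,P3] Q2=[]
t=8-10: P1@Q0 runs 2, rem=7, I/O yield, promote→Q0. Q0=[P1] Q1=[P2,P3] Q2=[]
t=10-12: P1@Q0 runs 2, rem=5, I/O yield, promote→Q0. Q0=[P1] Q1=[P2,P3] Q2=[]
t=12-14: P1@Q0 runs 2, rem=3, I/O yield, promote→Q0. Q0=[P1] Q1=[P2,P3] Q2=[]
t=14-16: P1@Q0 runs 2, rem=1, I/O yield, promote→Q0. Q0=[P1] Q1=[P2,P3] Q2=[]
t=16-17: P1@Q0 runs 1, rem=0, completes. Q0=[] Q1=[P2,P3] Q2=[]
t=17-19: P2@Q1 runs 2, rem=0, completes. Q0=[] Q1=[P3] Q2=[]
t=19-23: P3@Q1 runs 4, rem=3, quantum used, demote→Q2. Q0=[] Q1=[] Q2=[P3]
t=23-26: P3@Q2 runs 3, rem=0, completes. Q0=[] Q1=[] Q2=[]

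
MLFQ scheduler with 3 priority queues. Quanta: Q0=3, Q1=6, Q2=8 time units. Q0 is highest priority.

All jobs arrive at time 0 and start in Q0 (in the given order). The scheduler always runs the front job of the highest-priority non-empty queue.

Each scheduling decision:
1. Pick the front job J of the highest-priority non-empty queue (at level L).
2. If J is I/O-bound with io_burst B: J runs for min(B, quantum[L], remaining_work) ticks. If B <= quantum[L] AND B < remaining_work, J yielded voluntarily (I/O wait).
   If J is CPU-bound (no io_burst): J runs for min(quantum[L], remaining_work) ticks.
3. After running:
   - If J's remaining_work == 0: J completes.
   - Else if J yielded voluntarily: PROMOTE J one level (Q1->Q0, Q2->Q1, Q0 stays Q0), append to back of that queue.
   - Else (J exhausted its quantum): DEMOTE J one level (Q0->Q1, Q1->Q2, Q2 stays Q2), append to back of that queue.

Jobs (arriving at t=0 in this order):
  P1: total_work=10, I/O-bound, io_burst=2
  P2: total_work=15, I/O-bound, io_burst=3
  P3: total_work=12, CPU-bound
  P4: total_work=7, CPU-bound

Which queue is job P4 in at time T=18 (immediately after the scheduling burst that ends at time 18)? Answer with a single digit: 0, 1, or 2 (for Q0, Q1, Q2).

t=0-2: P1@Q0 runs 2, rem=8, I/O yield, promote→Q0. Q0=[P2,P3,P4,P1] Q1=[] Q2=[]
t=2-5: P2@Q0 runs 3, rem=12, I/O yield, promote→Q0. Q0=[P3,P4,P1,P2] Q1=[] Q2=[]
t=5-8: P3@Q0 runs 3, rem=9, quantum used, demote→Q1. Q0=[P4,P1,P2] Q1=[P3] Q2=[]
t=8-11: P4@Q0 runs 3, rem=4, quantum used, demote→Q1. Q0=[P1,P2] Q1=[P3,P4] Q2=[]
t=11-13: P1@Q0 runs 2, rem=6, I/O yield, promote→Q0. Q0=[P2,P1] Q1=[P3,P4] Q2=[]
t=13-16: P2@Q0 runs 3, rem=9, I/O yield, promote→Q0. Q0=[P1,P2] Q1=[P3,P4] Q2=[]
t=16-18: P1@Q0 runs 2, rem=4, I/O yield, promote→Q0. Q0=[P2,P1] Q1=[P3,P4] Q2=[]
t=18-21: P2@Q0 runs 3, rem=6, I/O yield, promote→Q0. Q0=[P1,P2] Q1=[P3,P4] Q2=[]
t=21-23: P1@Q0 runs 2, rem=2, I/O yield, promote→Q0. Q0=[P2,P1] Q1=[P3,P4] Q2=[]
t=23-26: P2@Q0 runs 3, rem=3, I/O yield, promote→Q0. Q0=[P1,P2] Q1=[P3,P4] Q2=[]
t=26-28: P1@Q0 runs 2, rem=0, completes. Q0=[P2] Q1=[P3,P4] Q2=[]
t=28-31: P2@Q0 runs 3, rem=0, completes. Q0=[] Q1=[P3,P4] Q2=[]
t=31-37: P3@Q1 runs 6, rem=3, quantum used, demote→Q2. Q0=[] Q1=[P4] Q2=[P3]
t=37-41: P4@Q1 runs 4, rem=0, completes. Q0=[] Q1=[] Q2=[P3]
t=41-44: P3@Q2 runs 3, rem=0, completes. Q0=[] Q1=[] Q2=[]

Answer: 1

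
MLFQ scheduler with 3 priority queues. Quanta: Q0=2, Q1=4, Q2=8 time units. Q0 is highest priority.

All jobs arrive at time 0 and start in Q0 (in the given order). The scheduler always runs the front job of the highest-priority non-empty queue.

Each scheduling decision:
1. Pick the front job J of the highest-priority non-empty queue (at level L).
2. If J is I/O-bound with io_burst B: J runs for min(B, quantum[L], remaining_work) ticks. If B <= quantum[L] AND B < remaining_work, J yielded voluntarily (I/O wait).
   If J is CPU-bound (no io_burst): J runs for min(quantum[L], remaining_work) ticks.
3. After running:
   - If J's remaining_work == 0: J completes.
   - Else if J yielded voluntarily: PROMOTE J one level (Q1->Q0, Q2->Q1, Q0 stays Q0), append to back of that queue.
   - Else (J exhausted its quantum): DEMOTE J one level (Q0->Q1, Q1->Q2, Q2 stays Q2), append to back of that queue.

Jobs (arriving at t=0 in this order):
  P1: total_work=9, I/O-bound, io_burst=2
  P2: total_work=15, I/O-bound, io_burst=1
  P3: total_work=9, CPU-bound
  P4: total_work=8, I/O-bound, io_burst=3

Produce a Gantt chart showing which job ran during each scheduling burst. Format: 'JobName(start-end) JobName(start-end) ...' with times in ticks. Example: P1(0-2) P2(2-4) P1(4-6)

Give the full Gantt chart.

Answer: P1(0-2) P2(2-3) P3(3-5) P4(5-7) P1(7-9) P2(9-10) P1(10-12) P2(12-13) P1(13-15) P2(15-16) P1(16-17) P2(17-18) P2(18-19) P2(19-20) P2(20-21) P2(21-22) P2(22-23) P2(23-24) P2(24-25) P2(25-26) P2(26-27) P2(27-28) P3(28-32) P4(32-35) P4(35-37) P4(37-38) P3(38-41)

Derivation:
t=0-2: P1@Q0 runs 2, rem=7, I/O yield, promote→Q0. Q0=[P2,P3,P4,P1] Q1=[] Q2=[]
t=2-3: P2@Q0 runs 1, rem=14, I/O yield, promote→Q0. Q0=[P3,P4,P1,P2] Q1=[] Q2=[]
t=3-5: P3@Q0 runs 2, rem=7, quantum used, demote→Q1. Q0=[P4,P1,P2] Q1=[P3] Q2=[]
t=5-7: P4@Q0 runs 2, rem=6, quantum used, demote→Q1. Q0=[P1,P2] Q1=[P3,P4] Q2=[]
t=7-9: P1@Q0 runs 2, rem=5, I/O yield, promote→Q0. Q0=[P2,P1] Q1=[P3,P4] Q2=[]
t=9-10: P2@Q0 runs 1, rem=13, I/O yield, promote→Q0. Q0=[P1,P2] Q1=[P3,P4] Q2=[]
t=10-12: P1@Q0 runs 2, rem=3, I/O yield, promote→Q0. Q0=[P2,P1] Q1=[P3,P4] Q2=[]
t=12-13: P2@Q0 runs 1, rem=12, I/O yield, promote→Q0. Q0=[P1,P2] Q1=[P3,P4] Q2=[]
t=13-15: P1@Q0 runs 2, rem=1, I/O yield, promote→Q0. Q0=[P2,P1] Q1=[P3,P4] Q2=[]
t=15-16: P2@Q0 runs 1, rem=11, I/O yield, promote→Q0. Q0=[P1,P2] Q1=[P3,P4] Q2=[]
t=16-17: P1@Q0 runs 1, rem=0, completes. Q0=[P2] Q1=[P3,P4] Q2=[]
t=17-18: P2@Q0 runs 1, rem=10, I/O yield, promote→Q0. Q0=[P2] Q1=[P3,P4] Q2=[]
t=18-19: P2@Q0 runs 1, rem=9, I/O yield, promote→Q0. Q0=[P2] Q1=[P3,P4] Q2=[]
t=19-20: P2@Q0 runs 1, rem=8, I/O yield, promote→Q0. Q0=[P2] Q1=[P3,P4] Q2=[]
t=20-21: P2@Q0 runs 1, rem=7, I/O yield, promote→Q0. Q0=[P2] Q1=[P3,P4] Q2=[]
t=21-22: P2@Q0 runs 1, rem=6, I/O yield, promote→Q0. Q0=[P2] Q1=[P3,P4] Q2=[]
t=22-23: P2@Q0 runs 1, rem=5, I/O yield, promote→Q0. Q0=[P2] Q1=[P3,P4] Q2=[]
t=23-24: P2@Q0 runs 1, rem=4, I/O yield, promote→Q0. Q0=[P2] Q1=[P3,P4] Q2=[]
t=24-25: P2@Q0 runs 1, rem=3, I/O yield, promote→Q0. Q0=[P2] Q1=[P3,P4] Q2=[]
t=25-26: P2@Q0 runs 1, rem=2, I/O yield, promote→Q0. Q0=[P2] Q1=[P3,P4] Q2=[]
t=26-27: P2@Q0 runs 1, rem=1, I/O yield, promote→Q0. Q0=[P2] Q1=[P3,P4] Q2=[]
t=27-28: P2@Q0 runs 1, rem=0, completes. Q0=[] Q1=[P3,P4] Q2=[]
t=28-32: P3@Q1 runs 4, rem=3, quantum used, demote→Q2. Q0=[] Q1=[P4] Q2=[P3]
t=32-35: P4@Q1 runs 3, rem=3, I/O yield, promote→Q0. Q0=[P4] Q1=[] Q2=[P3]
t=35-37: P4@Q0 runs 2, rem=1, quantum used, demote→Q1. Q0=[] Q1=[P4] Q2=[P3]
t=37-38: P4@Q1 runs 1, rem=0, completes. Q0=[] Q1=[] Q2=[P3]
t=38-41: P3@Q2 runs 3, rem=0, completes. Q0=[] Q1=[] Q2=[]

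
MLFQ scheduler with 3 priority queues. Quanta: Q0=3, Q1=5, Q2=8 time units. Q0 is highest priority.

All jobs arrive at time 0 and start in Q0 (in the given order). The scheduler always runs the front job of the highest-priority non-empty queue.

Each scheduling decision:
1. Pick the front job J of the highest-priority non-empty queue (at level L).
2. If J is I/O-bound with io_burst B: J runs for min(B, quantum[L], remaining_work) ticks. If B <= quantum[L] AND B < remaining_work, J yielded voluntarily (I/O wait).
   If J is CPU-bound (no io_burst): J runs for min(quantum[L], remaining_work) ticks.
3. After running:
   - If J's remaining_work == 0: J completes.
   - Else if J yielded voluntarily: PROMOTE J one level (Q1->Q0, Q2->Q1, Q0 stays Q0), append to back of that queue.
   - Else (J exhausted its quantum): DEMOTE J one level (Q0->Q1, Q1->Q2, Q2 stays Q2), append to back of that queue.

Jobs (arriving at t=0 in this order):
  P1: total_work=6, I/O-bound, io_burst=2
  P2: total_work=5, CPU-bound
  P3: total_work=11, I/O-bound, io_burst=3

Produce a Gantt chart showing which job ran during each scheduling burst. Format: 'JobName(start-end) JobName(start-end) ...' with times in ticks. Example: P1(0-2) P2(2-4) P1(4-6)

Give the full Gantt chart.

Answer: P1(0-2) P2(2-5) P3(5-8) P1(8-10) P3(10-13) P1(13-15) P3(15-18) P3(18-20) P2(20-22)

Derivation:
t=0-2: P1@Q0 runs 2, rem=4, I/O yield, promote→Q0. Q0=[P2,P3,P1] Q1=[] Q2=[]
t=2-5: P2@Q0 runs 3, rem=2, quantum used, demote→Q1. Q0=[P3,P1] Q1=[P2] Q2=[]
t=5-8: P3@Q0 runs 3, rem=8, I/O yield, promote→Q0. Q0=[P1,P3] Q1=[P2] Q2=[]
t=8-10: P1@Q0 runs 2, rem=2, I/O yield, promote→Q0. Q0=[P3,P1] Q1=[P2] Q2=[]
t=10-13: P3@Q0 runs 3, rem=5, I/O yield, promote→Q0. Q0=[P1,P3] Q1=[P2] Q2=[]
t=13-15: P1@Q0 runs 2, rem=0, completes. Q0=[P3] Q1=[P2] Q2=[]
t=15-18: P3@Q0 runs 3, rem=2, I/O yield, promote→Q0. Q0=[P3] Q1=[P2] Q2=[]
t=18-20: P3@Q0 runs 2, rem=0, completes. Q0=[] Q1=[P2] Q2=[]
t=20-22: P2@Q1 runs 2, rem=0, completes. Q0=[] Q1=[] Q2=[]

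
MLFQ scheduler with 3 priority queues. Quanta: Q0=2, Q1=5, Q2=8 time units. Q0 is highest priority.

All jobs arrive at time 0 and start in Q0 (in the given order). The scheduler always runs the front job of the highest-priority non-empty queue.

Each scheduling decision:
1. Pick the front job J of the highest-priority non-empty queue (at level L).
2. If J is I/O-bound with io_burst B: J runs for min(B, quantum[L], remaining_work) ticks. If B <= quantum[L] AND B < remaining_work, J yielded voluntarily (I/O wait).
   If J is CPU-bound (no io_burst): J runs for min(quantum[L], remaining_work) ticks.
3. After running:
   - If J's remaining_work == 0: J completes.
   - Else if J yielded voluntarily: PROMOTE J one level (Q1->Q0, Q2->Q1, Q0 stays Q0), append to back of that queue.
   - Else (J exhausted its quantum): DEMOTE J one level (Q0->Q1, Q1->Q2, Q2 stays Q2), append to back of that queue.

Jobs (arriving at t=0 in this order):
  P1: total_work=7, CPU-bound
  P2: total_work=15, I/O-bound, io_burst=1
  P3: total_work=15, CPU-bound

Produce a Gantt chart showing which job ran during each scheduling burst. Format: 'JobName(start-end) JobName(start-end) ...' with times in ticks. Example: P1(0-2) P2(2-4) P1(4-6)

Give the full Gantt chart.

t=0-2: P1@Q0 runs 2, rem=5, quantum used, demote→Q1. Q0=[P2,P3] Q1=[P1] Q2=[]
t=2-3: P2@Q0 runs 1, rem=14, I/O yield, promote→Q0. Q0=[P3,P2] Q1=[P1] Q2=[]
t=3-5: P3@Q0 runs 2, rem=13, quantum used, demote→Q1. Q0=[P2] Q1=[P1,P3] Q2=[]
t=5-6: P2@Q0 runs 1, rem=13, I/O yield, promote→Q0. Q0=[P2] Q1=[P1,P3] Q2=[]
t=6-7: P2@Q0 runs 1, rem=12, I/O yield, promote→Q0. Q0=[P2] Q1=[P1,P3] Q2=[]
t=7-8: P2@Q0 runs 1, rem=11, I/O yield, promote→Q0. Q0=[P2] Q1=[P1,P3] Q2=[]
t=8-9: P2@Q0 runs 1, rem=10, I/O yield, promote→Q0. Q0=[P2] Q1=[P1,P3] Q2=[]
t=9-10: P2@Q0 runs 1, rem=9, I/O yield, promote→Q0. Q0=[P2] Q1=[P1,P3] Q2=[]
t=10-11: P2@Q0 runs 1, rem=8, I/O yield, promote→Q0. Q0=[P2] Q1=[P1,P3] Q2=[]
t=11-12: P2@Q0 runs 1, rem=7, I/O yield, promote→Q0. Q0=[P2] Q1=[P1,P3] Q2=[]
t=12-13: P2@Q0 runs 1, rem=6, I/O yield, promote→Q0. Q0=[P2] Q1=[P1,P3] Q2=[]
t=13-14: P2@Q0 runs 1, rem=5, I/O yield, promote→Q0. Q0=[P2] Q1=[P1,P3] Q2=[]
t=14-15: P2@Q0 runs 1, rem=4, I/O yield, promote→Q0. Q0=[P2] Q1=[P1,P3] Q2=[]
t=15-16: P2@Q0 runs 1, rem=3, I/O yield, promote→Q0. Q0=[P2] Q1=[P1,P3] Q2=[]
t=16-17: P2@Q0 runs 1, rem=2, I/O yield, promote→Q0. Q0=[P2] Q1=[P1,P3] Q2=[]
t=17-18: P2@Q0 runs 1, rem=1, I/O yield, promote→Q0. Q0=[P2] Q1=[P1,P3] Q2=[]
t=18-19: P2@Q0 runs 1, rem=0, completes. Q0=[] Q1=[P1,P3] Q2=[]
t=19-24: P1@Q1 runs 5, rem=0, completes. Q0=[] Q1=[P3] Q2=[]
t=24-29: P3@Q1 runs 5, rem=8, quantum used, demote→Q2. Q0=[] Q1=[] Q2=[P3]
t=29-37: P3@Q2 runs 8, rem=0, completes. Q0=[] Q1=[] Q2=[]

Answer: P1(0-2) P2(2-3) P3(3-5) P2(5-6) P2(6-7) P2(7-8) P2(8-9) P2(9-10) P2(10-11) P2(11-12) P2(12-13) P2(13-14) P2(14-15) P2(15-16) P2(16-17) P2(17-18) P2(18-19) P1(19-24) P3(24-29) P3(29-37)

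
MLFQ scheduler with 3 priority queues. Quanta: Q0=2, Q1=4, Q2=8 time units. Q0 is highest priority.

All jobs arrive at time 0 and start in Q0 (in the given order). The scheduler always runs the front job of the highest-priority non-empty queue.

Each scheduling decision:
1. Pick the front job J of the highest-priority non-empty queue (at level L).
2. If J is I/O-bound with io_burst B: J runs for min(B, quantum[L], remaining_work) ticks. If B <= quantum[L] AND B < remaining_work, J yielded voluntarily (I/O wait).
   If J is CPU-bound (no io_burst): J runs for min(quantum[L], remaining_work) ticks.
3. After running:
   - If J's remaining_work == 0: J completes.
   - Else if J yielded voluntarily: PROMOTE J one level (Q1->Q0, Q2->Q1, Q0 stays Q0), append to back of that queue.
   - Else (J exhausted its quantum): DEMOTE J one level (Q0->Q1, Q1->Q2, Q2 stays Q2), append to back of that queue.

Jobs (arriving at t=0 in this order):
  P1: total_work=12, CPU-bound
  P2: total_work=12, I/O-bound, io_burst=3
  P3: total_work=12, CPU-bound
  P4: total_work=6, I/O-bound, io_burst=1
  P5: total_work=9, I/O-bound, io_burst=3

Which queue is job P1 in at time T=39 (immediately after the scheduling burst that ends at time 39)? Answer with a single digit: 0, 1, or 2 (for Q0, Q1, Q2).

t=0-2: P1@Q0 runs 2, rem=10, quantum used, demote→Q1. Q0=[P2,P3,P4,P5] Q1=[P1] Q2=[]
t=2-4: P2@Q0 runs 2, rem=10, quantum used, demote→Q1. Q0=[P3,P4,P5] Q1=[P1,P2] Q2=[]
t=4-6: P3@Q0 runs 2, rem=10, quantum used, demote→Q1. Q0=[P4,P5] Q1=[P1,P2,P3] Q2=[]
t=6-7: P4@Q0 runs 1, rem=5, I/O yield, promote→Q0. Q0=[P5,P4] Q1=[P1,P2,P3] Q2=[]
t=7-9: P5@Q0 runs 2, rem=7, quantum used, demote→Q1. Q0=[P4] Q1=[P1,P2,P3,P5] Q2=[]
t=9-10: P4@Q0 runs 1, rem=4, I/O yield, promote→Q0. Q0=[P4] Q1=[P1,P2,P3,P5] Q2=[]
t=10-11: P4@Q0 runs 1, rem=3, I/O yield, promote→Q0. Q0=[P4] Q1=[P1,P2,P3,P5] Q2=[]
t=11-12: P4@Q0 runs 1, rem=2, I/O yield, promote→Q0. Q0=[P4] Q1=[P1,P2,P3,P5] Q2=[]
t=12-13: P4@Q0 runs 1, rem=1, I/O yield, promote→Q0. Q0=[P4] Q1=[P1,P2,P3,P5] Q2=[]
t=13-14: P4@Q0 runs 1, rem=0, completes. Q0=[] Q1=[P1,P2,P3,P5] Q2=[]
t=14-18: P1@Q1 runs 4, rem=6, quantum used, demote→Q2. Q0=[] Q1=[P2,P3,P5] Q2=[P1]
t=18-21: P2@Q1 runs 3, rem=7, I/O yield, promote→Q0. Q0=[P2] Q1=[P3,P5] Q2=[P1]
t=21-23: P2@Q0 runs 2, rem=5, quantum used, demote→Q1. Q0=[] Q1=[P3,P5,P2] Q2=[P1]
t=23-27: P3@Q1 runs 4, rem=6, quantum used, demote→Q2. Q0=[] Q1=[P5,P2] Q2=[P1,P3]
t=27-30: P5@Q1 runs 3, rem=4, I/O yield, promote→Q0. Q0=[P5] Q1=[P2] Q2=[P1,P3]
t=30-32: P5@Q0 runs 2, rem=2, quantum used, demote→Q1. Q0=[] Q1=[P2,P5] Q2=[P1,P3]
t=32-35: P2@Q1 runs 3, rem=2, I/O yield, promote→Q0. Q0=[P2] Q1=[P5] Q2=[P1,P3]
t=35-37: P2@Q0 runs 2, rem=0, completes. Q0=[] Q1=[P5] Q2=[P1,P3]
t=37-39: P5@Q1 runs 2, rem=0, completes. Q0=[] Q1=[] Q2=[P1,P3]
t=39-45: P1@Q2 runs 6, rem=0, completes. Q0=[] Q1=[] Q2=[P3]
t=45-51: P3@Q2 runs 6, rem=0, completes. Q0=[] Q1=[] Q2=[]

Answer: 2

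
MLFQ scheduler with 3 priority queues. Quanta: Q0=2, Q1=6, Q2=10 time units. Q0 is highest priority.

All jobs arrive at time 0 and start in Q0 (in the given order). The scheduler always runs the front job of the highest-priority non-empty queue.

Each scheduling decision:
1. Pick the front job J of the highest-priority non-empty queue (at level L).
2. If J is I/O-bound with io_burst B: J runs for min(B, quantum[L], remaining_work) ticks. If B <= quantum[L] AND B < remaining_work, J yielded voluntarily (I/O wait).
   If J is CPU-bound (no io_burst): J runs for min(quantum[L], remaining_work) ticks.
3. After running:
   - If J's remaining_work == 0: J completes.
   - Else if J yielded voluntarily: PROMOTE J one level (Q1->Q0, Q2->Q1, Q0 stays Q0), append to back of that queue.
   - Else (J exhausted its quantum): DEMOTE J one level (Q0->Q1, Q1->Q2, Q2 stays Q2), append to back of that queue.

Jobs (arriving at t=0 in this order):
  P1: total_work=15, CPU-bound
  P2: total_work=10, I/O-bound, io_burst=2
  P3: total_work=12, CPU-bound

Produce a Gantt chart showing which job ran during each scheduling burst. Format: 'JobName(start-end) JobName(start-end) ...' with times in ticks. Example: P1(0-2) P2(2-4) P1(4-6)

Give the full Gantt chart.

t=0-2: P1@Q0 runs 2, rem=13, quantum used, demote→Q1. Q0=[P2,P3] Q1=[P1] Q2=[]
t=2-4: P2@Q0 runs 2, rem=8, I/O yield, promote→Q0. Q0=[P3,P2] Q1=[P1] Q2=[]
t=4-6: P3@Q0 runs 2, rem=10, quantum used, demote→Q1. Q0=[P2] Q1=[P1,P3] Q2=[]
t=6-8: P2@Q0 runs 2, rem=6, I/O yield, promote→Q0. Q0=[P2] Q1=[P1,P3] Q2=[]
t=8-10: P2@Q0 runs 2, rem=4, I/O yield, promote→Q0. Q0=[P2] Q1=[P1,P3] Q2=[]
t=10-12: P2@Q0 runs 2, rem=2, I/O yield, promote→Q0. Q0=[P2] Q1=[P1,P3] Q2=[]
t=12-14: P2@Q0 runs 2, rem=0, completes. Q0=[] Q1=[P1,P3] Q2=[]
t=14-20: P1@Q1 runs 6, rem=7, quantum used, demote→Q2. Q0=[] Q1=[P3] Q2=[P1]
t=20-26: P3@Q1 runs 6, rem=4, quantum used, demote→Q2. Q0=[] Q1=[] Q2=[P1,P3]
t=26-33: P1@Q2 runs 7, rem=0, completes. Q0=[] Q1=[] Q2=[P3]
t=33-37: P3@Q2 runs 4, rem=0, completes. Q0=[] Q1=[] Q2=[]

Answer: P1(0-2) P2(2-4) P3(4-6) P2(6-8) P2(8-10) P2(10-12) P2(12-14) P1(14-20) P3(20-26) P1(26-33) P3(33-37)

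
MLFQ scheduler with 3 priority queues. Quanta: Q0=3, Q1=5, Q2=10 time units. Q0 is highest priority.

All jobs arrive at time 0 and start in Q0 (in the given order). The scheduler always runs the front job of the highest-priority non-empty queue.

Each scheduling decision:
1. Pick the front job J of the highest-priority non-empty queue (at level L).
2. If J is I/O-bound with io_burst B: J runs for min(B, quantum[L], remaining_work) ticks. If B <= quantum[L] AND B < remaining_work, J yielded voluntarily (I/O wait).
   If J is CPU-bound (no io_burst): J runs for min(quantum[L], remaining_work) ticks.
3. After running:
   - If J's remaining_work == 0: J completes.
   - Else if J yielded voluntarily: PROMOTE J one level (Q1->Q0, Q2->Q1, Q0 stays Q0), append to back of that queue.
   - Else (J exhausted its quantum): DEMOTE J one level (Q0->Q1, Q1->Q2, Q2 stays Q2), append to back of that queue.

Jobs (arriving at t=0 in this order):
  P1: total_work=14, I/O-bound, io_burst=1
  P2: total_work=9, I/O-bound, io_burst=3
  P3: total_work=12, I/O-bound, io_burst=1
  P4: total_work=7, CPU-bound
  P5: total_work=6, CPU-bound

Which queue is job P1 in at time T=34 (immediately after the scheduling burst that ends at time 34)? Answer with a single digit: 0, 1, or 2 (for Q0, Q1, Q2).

Answer: 0

Derivation:
t=0-1: P1@Q0 runs 1, rem=13, I/O yield, promote→Q0. Q0=[P2,P3,P4,P5,P1] Q1=[] Q2=[]
t=1-4: P2@Q0 runs 3, rem=6, I/O yield, promote→Q0. Q0=[P3,P4,P5,P1,P2] Q1=[] Q2=[]
t=4-5: P3@Q0 runs 1, rem=11, I/O yield, promote→Q0. Q0=[P4,P5,P1,P2,P3] Q1=[] Q2=[]
t=5-8: P4@Q0 runs 3, rem=4, quantum used, demote→Q1. Q0=[P5,P1,P2,P3] Q1=[P4] Q2=[]
t=8-11: P5@Q0 runs 3, rem=3, quantum used, demote→Q1. Q0=[P1,P2,P3] Q1=[P4,P5] Q2=[]
t=11-12: P1@Q0 runs 1, rem=12, I/O yield, promote→Q0. Q0=[P2,P3,P1] Q1=[P4,P5] Q2=[]
t=12-15: P2@Q0 runs 3, rem=3, I/O yield, promote→Q0. Q0=[P3,P1,P2] Q1=[P4,P5] Q2=[]
t=15-16: P3@Q0 runs 1, rem=10, I/O yield, promote→Q0. Q0=[P1,P2,P3] Q1=[P4,P5] Q2=[]
t=16-17: P1@Q0 runs 1, rem=11, I/O yield, promote→Q0. Q0=[P2,P3,P1] Q1=[P4,P5] Q2=[]
t=17-20: P2@Q0 runs 3, rem=0, completes. Q0=[P3,P1] Q1=[P4,P5] Q2=[]
t=20-21: P3@Q0 runs 1, rem=9, I/O yield, promote→Q0. Q0=[P1,P3] Q1=[P4,P5] Q2=[]
t=21-22: P1@Q0 runs 1, rem=10, I/O yield, promote→Q0. Q0=[P3,P1] Q1=[P4,P5] Q2=[]
t=22-23: P3@Q0 runs 1, rem=8, I/O yield, promote→Q0. Q0=[P1,P3] Q1=[P4,P5] Q2=[]
t=23-24: P1@Q0 runs 1, rem=9, I/O yield, promote→Q0. Q0=[P3,P1] Q1=[P4,P5] Q2=[]
t=24-25: P3@Q0 runs 1, rem=7, I/O yield, promote→Q0. Q0=[P1,P3] Q1=[P4,P5] Q2=[]
t=25-26: P1@Q0 runs 1, rem=8, I/O yield, promote→Q0. Q0=[P3,P1] Q1=[P4,P5] Q2=[]
t=26-27: P3@Q0 runs 1, rem=6, I/O yield, promote→Q0. Q0=[P1,P3] Q1=[P4,P5] Q2=[]
t=27-28: P1@Q0 runs 1, rem=7, I/O yield, promote→Q0. Q0=[P3,P1] Q1=[P4,P5] Q2=[]
t=28-29: P3@Q0 runs 1, rem=5, I/O yield, promote→Q0. Q0=[P1,P3] Q1=[P4,P5] Q2=[]
t=29-30: P1@Q0 runs 1, rem=6, I/O yield, promote→Q0. Q0=[P3,P1] Q1=[P4,P5] Q2=[]
t=30-31: P3@Q0 runs 1, rem=4, I/O yield, promote→Q0. Q0=[P1,P3] Q1=[P4,P5] Q2=[]
t=31-32: P1@Q0 runs 1, rem=5, I/O yield, promote→Q0. Q0=[P3,P1] Q1=[P4,P5] Q2=[]
t=32-33: P3@Q0 runs 1, rem=3, I/O yield, promote→Q0. Q0=[P1,P3] Q1=[P4,P5] Q2=[]
t=33-34: P1@Q0 runs 1, rem=4, I/O yield, promote→Q0. Q0=[P3,P1] Q1=[P4,P5] Q2=[]
t=34-35: P3@Q0 runs 1, rem=2, I/O yield, promote→Q0. Q0=[P1,P3] Q1=[P4,P5] Q2=[]
t=35-36: P1@Q0 runs 1, rem=3, I/O yield, promote→Q0. Q0=[P3,P1] Q1=[P4,P5] Q2=[]
t=36-37: P3@Q0 runs 1, rem=1, I/O yield, promote→Q0. Q0=[P1,P3] Q1=[P4,P5] Q2=[]
t=37-38: P1@Q0 runs 1, rem=2, I/O yield, promote→Q0. Q0=[P3,P1] Q1=[P4,P5] Q2=[]
t=38-39: P3@Q0 runs 1, rem=0, completes. Q0=[P1] Q1=[P4,P5] Q2=[]
t=39-40: P1@Q0 runs 1, rem=1, I/O yield, promote→Q0. Q0=[P1] Q1=[P4,P5] Q2=[]
t=40-41: P1@Q0 runs 1, rem=0, completes. Q0=[] Q1=[P4,P5] Q2=[]
t=41-45: P4@Q1 runs 4, rem=0, completes. Q0=[] Q1=[P5] Q2=[]
t=45-48: P5@Q1 runs 3, rem=0, completes. Q0=[] Q1=[] Q2=[]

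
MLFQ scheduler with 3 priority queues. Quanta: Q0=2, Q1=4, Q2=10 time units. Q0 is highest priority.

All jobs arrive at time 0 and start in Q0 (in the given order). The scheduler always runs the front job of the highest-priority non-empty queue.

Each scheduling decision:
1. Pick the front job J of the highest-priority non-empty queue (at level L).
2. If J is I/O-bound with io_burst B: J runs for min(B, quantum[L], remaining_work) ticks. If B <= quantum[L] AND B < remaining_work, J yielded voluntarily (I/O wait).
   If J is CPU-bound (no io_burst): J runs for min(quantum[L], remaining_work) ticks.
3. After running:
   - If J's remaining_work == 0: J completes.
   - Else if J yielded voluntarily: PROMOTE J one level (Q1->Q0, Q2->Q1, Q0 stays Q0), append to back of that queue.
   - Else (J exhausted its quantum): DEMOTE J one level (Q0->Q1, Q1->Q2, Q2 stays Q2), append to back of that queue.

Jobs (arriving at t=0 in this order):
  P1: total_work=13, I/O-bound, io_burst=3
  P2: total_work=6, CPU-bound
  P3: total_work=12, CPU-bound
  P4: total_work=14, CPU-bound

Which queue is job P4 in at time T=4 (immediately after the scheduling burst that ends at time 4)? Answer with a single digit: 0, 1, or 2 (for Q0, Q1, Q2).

Answer: 0

Derivation:
t=0-2: P1@Q0 runs 2, rem=11, quantum used, demote→Q1. Q0=[P2,P3,P4] Q1=[P1] Q2=[]
t=2-4: P2@Q0 runs 2, rem=4, quantum used, demote→Q1. Q0=[P3,P4] Q1=[P1,P2] Q2=[]
t=4-6: P3@Q0 runs 2, rem=10, quantum used, demote→Q1. Q0=[P4] Q1=[P1,P2,P3] Q2=[]
t=6-8: P4@Q0 runs 2, rem=12, quantum used, demote→Q1. Q0=[] Q1=[P1,P2,P3,P4] Q2=[]
t=8-11: P1@Q1 runs 3, rem=8, I/O yield, promote→Q0. Q0=[P1] Q1=[P2,P3,P4] Q2=[]
t=11-13: P1@Q0 runs 2, rem=6, quantum used, demote→Q1. Q0=[] Q1=[P2,P3,P4,P1] Q2=[]
t=13-17: P2@Q1 runs 4, rem=0, completes. Q0=[] Q1=[P3,P4,P1] Q2=[]
t=17-21: P3@Q1 runs 4, rem=6, quantum used, demote→Q2. Q0=[] Q1=[P4,P1] Q2=[P3]
t=21-25: P4@Q1 runs 4, rem=8, quantum used, demote→Q2. Q0=[] Q1=[P1] Q2=[P3,P4]
t=25-28: P1@Q1 runs 3, rem=3, I/O yield, promote→Q0. Q0=[P1] Q1=[] Q2=[P3,P4]
t=28-30: P1@Q0 runs 2, rem=1, quantum used, demote→Q1. Q0=[] Q1=[P1] Q2=[P3,P4]
t=30-31: P1@Q1 runs 1, rem=0, completes. Q0=[] Q1=[] Q2=[P3,P4]
t=31-37: P3@Q2 runs 6, rem=0, completes. Q0=[] Q1=[] Q2=[P4]
t=37-45: P4@Q2 runs 8, rem=0, completes. Q0=[] Q1=[] Q2=[]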